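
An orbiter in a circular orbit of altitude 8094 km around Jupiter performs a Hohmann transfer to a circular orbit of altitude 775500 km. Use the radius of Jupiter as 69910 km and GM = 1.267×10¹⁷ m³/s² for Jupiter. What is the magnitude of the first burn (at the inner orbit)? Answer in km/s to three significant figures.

Δv ≈ 14.2 km/s

r₁ = 69910 + 8094 = 78004 km = 7.8004×10⁷ m.
r₂ = 69910 + 775500 = 845410 km = 8.4541×10⁸ m.
Transfer ellipse a_t = (r₁ + r₂)/2 = 4.617×10⁸ m.
At r₁: circular v_c1 = √(μ/r₁) = 40300 m/s; transfer-perijove v_p = √[μ(2/r₁ − 1/a_t)] = 54540 m/s.
Δv₁ = v_p − v_c1 = 14230 m/s.
= 14.23 km/s.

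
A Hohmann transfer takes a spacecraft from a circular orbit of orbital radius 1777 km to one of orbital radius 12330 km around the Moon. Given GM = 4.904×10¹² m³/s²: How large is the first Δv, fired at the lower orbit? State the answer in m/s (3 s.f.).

Δv ≈ 535 m/s

r₁ = 1777 km = 1.777×10⁶ m.
r₂ = 12330 km = 1.233×10⁷ m.
Transfer ellipse a_t = (r₁ + r₂)/2 = 7.054×10⁶ m.
At r₁: circular v_c1 = √(μ/r₁) = 1661 m/s; transfer-perilune v_p = √[μ(2/r₁ − 1/a_t)] = 2196 m/s.
Δv₁ = v_p − v_c1 = 535.2 m/s.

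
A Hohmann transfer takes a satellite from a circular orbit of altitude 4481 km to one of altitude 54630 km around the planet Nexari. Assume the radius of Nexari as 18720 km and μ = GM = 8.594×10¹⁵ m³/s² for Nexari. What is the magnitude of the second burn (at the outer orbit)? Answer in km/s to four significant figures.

r₁ = 18720 + 4481 = 23201 km = 2.3201×10⁷ m.
r₂ = 18720 + 54630 = 73350 km = 7.3350×10⁷ m.
Transfer ellipse a_t = (r₁ + r₂)/2 = 4.828×10⁷ m.
At r₁: circular v_c1 = √(μ/r₁) = 19250 m/s; transfer-periapsis v_p = √[μ(2/r₁ − 1/a_t)] = 23720 m/s.
At r₂: circular v_c2 = √(μ/r₂) = 10820 m/s; transfer-apoapsis v_a = √[μ(2/r₂ − 1/a_t)] = 7504 m/s.
Δv₂ = v_c2 − v_a = 3320 m/s.
= 3.320 km/s.

Δv ≈ 3.320 km/s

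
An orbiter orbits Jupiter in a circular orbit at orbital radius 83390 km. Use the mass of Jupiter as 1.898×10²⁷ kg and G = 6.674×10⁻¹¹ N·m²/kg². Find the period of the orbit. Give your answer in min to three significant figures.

T ≈ 224 min

μ = GM = 6.674×10⁻¹¹ × 1.898×10²⁷ = 1.267×10¹⁷ m³/s².
r = 83390 km = 8.339×10⁷ m.
Kepler's third law: T = 2π√(r³/μ) = 2π√((8.339×10⁷)³ / 1.267×10¹⁷).
r³/μ = 4.578×10⁶ s², so T = 2π × 2.140×10³ = 1.344×10⁴ s.
Converting: 1.344×10⁴ s ÷ 60.00 = 224.1 min.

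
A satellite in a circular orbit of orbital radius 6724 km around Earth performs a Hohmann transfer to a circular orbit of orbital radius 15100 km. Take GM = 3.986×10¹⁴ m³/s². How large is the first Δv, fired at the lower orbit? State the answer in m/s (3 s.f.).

Δv ≈ 1360 m/s

r₁ = 6724 km = 6.724×10⁶ m.
r₂ = 15100 km = 1.510×10⁷ m.
Transfer ellipse a_t = (r₁ + r₂)/2 = 1.091×10⁷ m.
At r₁: circular v_c1 = √(μ/r₁) = 7699 m/s; transfer-perigee v_p = √[μ(2/r₁ − 1/a_t)] = 9057 m/s.
Δv₁ = v_p − v_c1 = 1358 m/s.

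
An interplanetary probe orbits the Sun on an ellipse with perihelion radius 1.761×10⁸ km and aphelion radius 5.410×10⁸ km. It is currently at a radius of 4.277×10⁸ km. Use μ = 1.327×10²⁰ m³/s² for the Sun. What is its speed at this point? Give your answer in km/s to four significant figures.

Semi-major axis a = (r_p + r_a)/2 = 3.5855×10⁸ km = 3.586×10¹¹ m.
Vis-viva: v² = μ(2/r − 1/a) = 1.327×10²⁰ × (4.676×10⁻¹² − 2.789×10⁻¹²) = 2.504×10⁸ m²/s².
v = 15820 m/s = 15.82 km/s.

v ≈ 15.82 km/s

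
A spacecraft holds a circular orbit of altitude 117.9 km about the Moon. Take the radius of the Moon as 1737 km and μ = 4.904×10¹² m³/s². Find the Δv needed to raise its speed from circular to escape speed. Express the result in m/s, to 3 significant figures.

Δv ≈ 674 m/s

r = 1737 + 117.9 = 1854.9 km = 1.8549×10⁶ m.
Circular speed v_c = √(μ/r) = 1626 m/s.
Escape speed v_esc = √(2μ/r) = √2 × v_c = 2299 m/s.
Δv = v_esc − v_c = 673.5 m/s.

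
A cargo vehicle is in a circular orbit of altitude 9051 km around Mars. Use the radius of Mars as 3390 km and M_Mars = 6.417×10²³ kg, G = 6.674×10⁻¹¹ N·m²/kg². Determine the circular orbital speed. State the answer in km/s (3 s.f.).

μ = GM = 6.674×10⁻¹¹ × 6.417×10²³ = 4.283×10¹³ m³/s².
r = 3390 + 9051 = 12441 km = 1.2441×10⁷ m.
For a circular orbit v = √(μ/r) = √(4.283×10¹³ / 1.244×10⁷) = √(3.442×10⁶) = 1855 m/s.
That is 1.855 km/s.

v ≈ 1.86 km/s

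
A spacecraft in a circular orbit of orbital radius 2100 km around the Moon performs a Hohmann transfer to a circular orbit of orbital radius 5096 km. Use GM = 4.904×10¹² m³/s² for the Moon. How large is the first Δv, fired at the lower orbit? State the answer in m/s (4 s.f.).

Δv ≈ 290.5 m/s

r₁ = 2100 km = 2.100×10⁶ m.
r₂ = 5096 km = 5.096×10⁶ m.
Transfer ellipse a_t = (r₁ + r₂)/2 = 3.598×10⁶ m.
At r₁: circular v_c1 = √(μ/r₁) = 1528 m/s; transfer-perilune v_p = √[μ(2/r₁ − 1/a_t)] = 1819 m/s.
Δv₁ = v_p − v_c1 = 290.5 m/s.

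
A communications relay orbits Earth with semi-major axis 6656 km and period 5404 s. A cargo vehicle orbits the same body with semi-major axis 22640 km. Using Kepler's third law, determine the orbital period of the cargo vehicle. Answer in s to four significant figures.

Kepler's third law: T² ∝ a³, so T₂ = T₁ (a₂/a₁)^(3/2).
a₂/a₁ = 3.401, (a₂/a₁)^(3/2) = 6.273.
T₂ = 5404 × 6.273 = 33900 s.

T₂ ≈ 33900 s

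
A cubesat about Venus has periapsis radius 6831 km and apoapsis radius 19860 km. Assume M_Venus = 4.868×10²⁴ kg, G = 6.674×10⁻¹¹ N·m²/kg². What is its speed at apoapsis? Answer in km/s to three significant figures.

μ = GM = 6.674×10⁻¹¹ × 4.868×10²⁴ = 3.249×10¹⁴ m³/s².
Semi-major axis a = (r_p + r_a)/2 = 13346 km = 1.335×10⁷ m.
Vis-viva: v² = μ(2/r − 1/a) = 3.249×10¹⁴ × (1.007×10⁻⁷ − 7.493×10⁻⁸) = 8.373×10⁶ m²/s².
v = 2894 m/s = 2.894 km/s.

v ≈ 2.89 km/s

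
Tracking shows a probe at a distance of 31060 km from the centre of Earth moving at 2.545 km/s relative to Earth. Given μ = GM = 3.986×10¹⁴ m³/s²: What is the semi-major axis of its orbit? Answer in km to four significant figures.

a ≈ 20770 km

r = 3.106×10⁷ m.
Vis-viva rearranged: 1/a = 2/r − v²/μ = 6.439×10⁻⁸ − 1.625×10⁻⁸ = 4.814×10⁻⁸ m⁻¹.
a = 2.077×10⁷ m = 20772 km.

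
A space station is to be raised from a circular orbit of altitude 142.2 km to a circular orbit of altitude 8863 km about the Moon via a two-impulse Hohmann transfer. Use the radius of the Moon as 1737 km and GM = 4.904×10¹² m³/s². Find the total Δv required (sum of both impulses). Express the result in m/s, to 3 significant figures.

Δv_total ≈ 797 m/s

r₁ = 1737 + 142.2 = 1879.2 km = 1.8792×10⁶ m.
r₂ = 1737 + 8863 = 10600 km = 1.0600×10⁷ m.
Transfer ellipse a_t = (r₁ + r₂)/2 = 6.240×10⁶ m.
At r₁: circular v_c1 = √(μ/r₁) = 1615 m/s; transfer-perilune v_p = √[μ(2/r₁ − 1/a_t)] = 2106 m/s.
Δv₁ = v_p − v_c1 = 490.1 m/s.
At r₂: circular v_c2 = √(μ/r₂) = 680.2 m/s; transfer-apolune v_a = √[μ(2/r₂ − 1/a_t)] = 373.3 m/s.
Δv₂ = v_c2 − v_a = 306.9 m/s.
Total Δv = Δv₁ + Δv₂ = 797.0 m/s.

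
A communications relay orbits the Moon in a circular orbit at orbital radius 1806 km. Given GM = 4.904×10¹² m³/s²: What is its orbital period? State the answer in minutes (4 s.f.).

r = 1806 km = 1.806×10⁶ m.
Kepler's third law: T = 2π√(r³/μ) = 2π√((1.806×10⁶)³ / 4.904×10¹²).
r³/μ = 1.201×10⁶ s², so T = 2π × 1.096×10³ = 6.886×10³ s.
Converting: 6.886×10³ s ÷ 60.00 = 114.8 minutes.

T ≈ 114.8 minutes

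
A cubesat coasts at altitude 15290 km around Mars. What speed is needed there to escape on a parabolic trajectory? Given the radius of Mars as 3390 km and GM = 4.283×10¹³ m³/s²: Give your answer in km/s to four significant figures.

r = 3390 + 15290 = 18680 km = 1.8680×10⁷ m.
Escape speed v_esc = √(2μ/r) = √(2 × 4.283×10¹³ / 1.868×10⁷) = √(4.586×10⁶) = 2141 m/s.
= 2.141 km/s.

v_esc ≈ 2.141 km/s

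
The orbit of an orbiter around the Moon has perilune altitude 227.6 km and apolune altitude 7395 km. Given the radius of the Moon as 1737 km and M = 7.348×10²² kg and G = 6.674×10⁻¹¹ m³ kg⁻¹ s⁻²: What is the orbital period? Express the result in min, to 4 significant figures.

T ≈ 618.0 min

μ = GM = 6.674×10⁻¹¹ × 7.348×10²² = 4.904×10¹² m³/s².
r_p = 1737 + 227.6 = 1964.6 km = 1.9646×10⁶ m.
r_a = 1737 + 7395 = 9132.0 km = 9.1320×10⁶ m.
Semi-major axis a = (r_p + r_a)/2 = (1964.6 + 9132.0)/2 = 5548.3 km = 5.548×10⁶ m.
By Kepler's third law T = 2π√(a³/μ) = 2π × 5.901×10³ = 3.708×10⁴ s.
= 618.0 min.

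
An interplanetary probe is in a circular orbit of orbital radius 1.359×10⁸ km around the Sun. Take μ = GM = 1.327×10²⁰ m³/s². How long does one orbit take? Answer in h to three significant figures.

T ≈ 7590 h

r = 1.359×10⁸ km = 1.359×10¹¹ m.
Kepler's third law: T = 2π√(r³/μ) = 2π√((1.359×10¹¹)³ / 1.327×10²⁰).
r³/μ = 1.891×10¹³ s², so T = 2π × 4.349×10⁶ = 2.733×10⁷ s.
Converting: 2.733×10⁷ s ÷ 3600 = 7591 h.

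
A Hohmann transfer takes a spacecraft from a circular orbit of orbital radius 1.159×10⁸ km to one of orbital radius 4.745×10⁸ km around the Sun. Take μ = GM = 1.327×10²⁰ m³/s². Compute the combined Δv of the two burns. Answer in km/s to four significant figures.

r₁ = 1.159×10⁸ km = 1.159×10¹¹ m.
r₂ = 4.745×10⁸ km = 4.745×10¹¹ m.
Transfer ellipse a_t = (r₁ + r₂)/2 = 2.952×10¹¹ m.
At r₁: circular v_c1 = √(μ/r₁) = 33840 m/s; transfer-perihelion v_p = √[μ(2/r₁ − 1/a_t)] = 42900 m/s.
Δv₁ = v_p − v_c1 = 9062 m/s.
At r₂: circular v_c2 = √(μ/r₂) = 16720 m/s; transfer-aphelion v_a = √[μ(2/r₂ − 1/a_t)] = 10480 m/s.
Δv₂ = v_c2 − v_a = 6245 m/s.
Total Δv = Δv₁ + Δv₂ = 15310 m/s = 15.31 km/s.

Δv_total ≈ 15.31 km/s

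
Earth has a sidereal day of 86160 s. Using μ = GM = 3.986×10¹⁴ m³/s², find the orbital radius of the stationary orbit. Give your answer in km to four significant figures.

r_sync ≈ 42160 km

A synchronous orbit has period T, so by Kepler's third law a = (μT²/4π²)^(1/3).
μT²/4π² = 3.986×10¹⁴ × (8.616×10⁴)² / 39.48 = 7.495×10²² m³.
a = 4.216×10⁷ m = 42163 km.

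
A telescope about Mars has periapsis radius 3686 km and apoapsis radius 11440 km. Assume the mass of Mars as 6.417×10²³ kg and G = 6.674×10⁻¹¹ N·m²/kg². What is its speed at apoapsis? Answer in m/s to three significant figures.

μ = GM = 6.674×10⁻¹¹ × 6.417×10²³ = 4.283×10¹³ m³/s².
Semi-major axis a = (r_p + r_a)/2 = 7563.0 km = 7.563×10⁶ m.
Vis-viva: v² = μ(2/r − 1/a) = 4.283×10¹³ × (1.748×10⁻⁷ − 1.322×10⁻⁷) = 1.825×10⁶ m²/s².
v = 1351 m/s.

v ≈ 1350 m/s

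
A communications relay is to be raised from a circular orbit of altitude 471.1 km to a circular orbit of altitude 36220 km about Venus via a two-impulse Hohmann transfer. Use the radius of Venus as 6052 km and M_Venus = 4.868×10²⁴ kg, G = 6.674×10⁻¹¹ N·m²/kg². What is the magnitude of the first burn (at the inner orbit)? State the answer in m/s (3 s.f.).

Δv ≈ 2230 m/s

μ = GM = 6.674×10⁻¹¹ × 4.868×10²⁴ = 3.249×10¹⁴ m³/s².
r₁ = 6052 + 471.1 = 6523.1 km = 6.5231×10⁶ m.
r₂ = 6052 + 36220 = 42272 km = 4.2272×10⁷ m.
Transfer ellipse a_t = (r₁ + r₂)/2 = 2.440×10⁷ m.
At r₁: circular v_c1 = √(μ/r₁) = 7057 m/s; transfer-periapsis v_p = √[μ(2/r₁ − 1/a_t)] = 9290 m/s.
Δv₁ = v_p − v_c1 = 2232 m/s.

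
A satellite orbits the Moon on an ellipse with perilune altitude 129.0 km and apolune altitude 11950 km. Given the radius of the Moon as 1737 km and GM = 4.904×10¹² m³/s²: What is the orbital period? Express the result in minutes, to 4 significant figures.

T ≈ 1025 minutes

r_p = 1737 + 129.0 = 1866.0 km = 1.8660×10⁶ m.
r_a = 1737 + 11950 = 13687 km = 1.3687×10⁷ m.
Semi-major axis a = (r_p + r_a)/2 = (1866.0 + 13687)/2 = 7776.5 km = 7.776×10⁶ m.
By Kepler's third law T = 2π√(a³/μ) = 2π × 9.793×10³ = 6.153×10⁴ s.
= 1025 minutes.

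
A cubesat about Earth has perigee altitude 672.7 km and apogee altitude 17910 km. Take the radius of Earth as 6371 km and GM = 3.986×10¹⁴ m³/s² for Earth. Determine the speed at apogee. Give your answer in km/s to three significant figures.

v ≈ 2.72 km/s

r_p = 6371 + 672.7 = 7043.7 km = 7.0437×10⁶ m.
r_a = 6371 + 17910 = 24281 km = 2.4281×10⁷ m.
Semi-major axis a = (r_p + r_a)/2 = 15662 km = 1.566×10⁷ m.
Vis-viva: v² = μ(2/r − 1/a) = 3.986×10¹⁴ × (8.237×10⁻⁸ − 6.385×10⁻⁸) = 7.383×10⁶ m²/s².
v = 2717 m/s = 2.717 km/s.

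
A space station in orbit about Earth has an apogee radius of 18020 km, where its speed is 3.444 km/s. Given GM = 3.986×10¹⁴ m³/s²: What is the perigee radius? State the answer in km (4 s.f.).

r_a = 1.802×10⁷ m.
Specific energy ε = v²/2 − μ/r = -1.619×10⁷ J/kg, so a = −μ/(2ε) = 1.231×10⁷ m.
The apsides satisfy r_p + r_a = 2a, so the perigee radius is 2a − r_a = 6.601×10⁶ m = 6601.2 km.

perigee radius ≈ 6601 km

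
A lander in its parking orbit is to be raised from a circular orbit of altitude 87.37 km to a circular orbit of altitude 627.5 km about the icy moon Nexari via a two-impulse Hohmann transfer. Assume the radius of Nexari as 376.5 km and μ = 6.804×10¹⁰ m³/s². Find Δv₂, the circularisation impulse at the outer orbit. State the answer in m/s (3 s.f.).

r₁ = 376.5 + 87.37 = 463.87 km = 4.6387×10⁵ m.
r₂ = 376.5 + 627.5 = 1004.0 km = 1.0040×10⁶ m.
Transfer ellipse a_t = (r₁ + r₂)/2 = 7.339×10⁵ m.
At r₁: circular v_c1 = √(μ/r₁) = 383.0 m/s; transfer-periapsis v_p = √[μ(2/r₁ − 1/a_t)] = 447.9 m/s.
At r₂: circular v_c2 = √(μ/r₂) = 260.3 m/s; transfer-apoapsis v_a = √[μ(2/r₂ − 1/a_t)] = 207.0 m/s.
Δv₂ = v_c2 − v_a = 53.37 m/s.

Δv ≈ 53.4 m/s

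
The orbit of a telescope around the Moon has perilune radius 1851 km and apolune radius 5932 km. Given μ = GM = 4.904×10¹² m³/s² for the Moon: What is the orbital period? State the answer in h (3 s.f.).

T ≈ 6.05 h

Semi-major axis a = (r_p + r_a)/2 = (1851.0 + 5932.0)/2 = 3891.5 km = 3.892×10⁶ m.
By Kepler's third law T = 2π√(a³/μ) = 2π × 3.467×10³ = 2.178×10⁴ s.
= 6.050 h.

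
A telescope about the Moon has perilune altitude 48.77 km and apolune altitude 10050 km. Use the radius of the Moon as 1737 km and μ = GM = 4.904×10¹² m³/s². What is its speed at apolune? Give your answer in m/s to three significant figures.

v ≈ 331 m/s

r_p = 1737 + 48.77 = 1785.8 km = 1.7858×10⁶ m.
r_a = 1737 + 10050 = 11787 km = 1.1787×10⁷ m.
Semi-major axis a = (r_p + r_a)/2 = 6786.4 km = 6.786×10⁶ m.
Vis-viva: v² = μ(2/r − 1/a) = 4.904×10¹² × (1.697×10⁻⁷ − 1.474×10⁻⁷) = 1.095×10⁵ m²/s².
v = 330.9 m/s.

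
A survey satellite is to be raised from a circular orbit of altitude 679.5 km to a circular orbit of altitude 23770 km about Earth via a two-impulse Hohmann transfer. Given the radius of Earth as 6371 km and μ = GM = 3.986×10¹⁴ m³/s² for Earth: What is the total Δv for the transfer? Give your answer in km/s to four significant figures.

Δv_total ≈ 3.451 km/s

r₁ = 6371 + 679.5 = 7050.5 km = 7.0505×10⁶ m.
r₂ = 6371 + 23770 = 30141 km = 3.0141×10⁷ m.
Transfer ellipse a_t = (r₁ + r₂)/2 = 1.860×10⁷ m.
At r₁: circular v_c1 = √(μ/r₁) = 7519 m/s; transfer-perigee v_p = √[μ(2/r₁ − 1/a_t)] = 9573 m/s.
Δv₁ = v_p − v_c1 = 2054 m/s.
At r₂: circular v_c2 = √(μ/r₂) = 3637 m/s; transfer-apogee v_a = √[μ(2/r₂ − 1/a_t)] = 2239 m/s.
Δv₂ = v_c2 − v_a = 1397 m/s.
Total Δv = Δv₁ + Δv₂ = 3451 m/s = 3.451 km/s.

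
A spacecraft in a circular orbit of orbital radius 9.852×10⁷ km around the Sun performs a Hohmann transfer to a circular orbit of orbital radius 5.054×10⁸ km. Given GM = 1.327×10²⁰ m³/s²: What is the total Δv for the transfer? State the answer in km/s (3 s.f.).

r₁ = 9.852×10⁷ km = 9.852×10¹⁰ m.
r₂ = 5.054×10⁸ km = 5.054×10¹¹ m.
Transfer ellipse a_t = (r₁ + r₂)/2 = 3.020×10¹¹ m.
At r₁: circular v_c1 = √(μ/r₁) = 36700 m/s; transfer-perihelion v_p = √[μ(2/r₁ − 1/a_t)] = 47480 m/s.
Δv₁ = v_p − v_c1 = 10780 m/s.
At r₂: circular v_c2 = √(μ/r₂) = 16200 m/s; transfer-aphelion v_a = √[μ(2/r₂ − 1/a_t)] = 9256 m/s.
Δv₂ = v_c2 − v_a = 6948 m/s.
Total Δv = Δv₁ + Δv₂ = 17730 m/s = 17.73 km/s.

Δv_total ≈ 17.7 km/s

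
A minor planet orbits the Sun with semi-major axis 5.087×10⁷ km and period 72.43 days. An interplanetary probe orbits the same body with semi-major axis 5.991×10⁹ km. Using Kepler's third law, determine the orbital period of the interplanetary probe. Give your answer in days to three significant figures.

Kepler's third law: T² ∝ a³, so T₂ = T₁ (a₂/a₁)^(3/2).
a₂/a₁ = 117.8, (a₂/a₁)^(3/2) = 1278.
T₂ = 72.43 × 1278 = 92570 days.

T₂ ≈ 92600 days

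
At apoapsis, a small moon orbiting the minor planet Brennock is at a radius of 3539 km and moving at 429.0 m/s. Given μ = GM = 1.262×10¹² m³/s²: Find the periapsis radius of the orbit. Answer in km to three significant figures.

r_a = 3.539×10⁶ m.
Specific energy ε = v²/2 − μ/r = -2.646×10⁵ J/kg, so a = −μ/(2ε) = 2.385×10⁶ m.
The apsides satisfy r_p + r_a = 2a, so the periapsis radius is 2a − r_a = 1.231×10⁶ m = 1230.9 km.

periapsis radius ≈ 1230 km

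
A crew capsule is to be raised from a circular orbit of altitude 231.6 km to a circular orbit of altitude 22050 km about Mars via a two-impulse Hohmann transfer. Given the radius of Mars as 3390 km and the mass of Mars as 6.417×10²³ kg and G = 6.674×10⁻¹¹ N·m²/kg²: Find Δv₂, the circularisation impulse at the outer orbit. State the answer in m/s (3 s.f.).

μ = GM = 6.674×10⁻¹¹ × 6.417×10²³ = 4.283×10¹³ m³/s².
r₁ = 3390 + 231.6 = 3621.6 km = 3.6216×10⁶ m.
r₂ = 3390 + 22050 = 25440 km = 2.5440×10⁷ m.
Transfer ellipse a_t = (r₁ + r₂)/2 = 1.453×10⁷ m.
At r₁: circular v_c1 = √(μ/r₁) = 3439 m/s; transfer-periapsis v_p = √[μ(2/r₁ − 1/a_t)] = 4550 m/s.
At r₂: circular v_c2 = √(μ/r₂) = 1297 m/s; transfer-apoapsis v_a = √[μ(2/r₂ − 1/a_t)] = 647.7 m/s.
Δv₂ = v_c2 − v_a = 649.7 m/s.

Δv ≈ 650 m/s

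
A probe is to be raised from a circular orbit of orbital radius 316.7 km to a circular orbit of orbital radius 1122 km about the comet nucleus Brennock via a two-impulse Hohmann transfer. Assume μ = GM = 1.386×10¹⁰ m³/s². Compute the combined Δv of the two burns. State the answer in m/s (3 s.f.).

r₁ = 316.7 km = 3.167×10⁵ m.
r₂ = 1122 km = 1.122×10⁶ m.
Transfer ellipse a_t = (r₁ + r₂)/2 = 7.194×10⁵ m.
At r₁: circular v_c1 = √(μ/r₁) = 209.2 m/s; transfer-periapsis v_p = √[μ(2/r₁ − 1/a_t)] = 261.3 m/s.
Δv₁ = v_p − v_c1 = 52.07 m/s.
At r₂: circular v_c2 = √(μ/r₂) = 111.1 m/s; transfer-apoapsis v_a = √[μ(2/r₂ − 1/a_t)] = 73.75 m/s.
Δv₂ = v_c2 − v_a = 37.40 m/s.
Total Δv = Δv₁ + Δv₂ = 89.47 m/s.

Δv_total ≈ 89.5 m/s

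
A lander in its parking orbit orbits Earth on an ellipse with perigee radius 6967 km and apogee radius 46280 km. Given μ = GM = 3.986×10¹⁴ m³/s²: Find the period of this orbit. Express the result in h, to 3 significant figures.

T ≈ 12.0 h

Semi-major axis a = (r_p + r_a)/2 = (6967.0 + 46280)/2 = 26624 km = 2.662×10⁷ m.
By Kepler's third law T = 2π√(a³/μ) = 2π × 6.881×10³ = 4.323×10⁴ s.
= 12.01 h.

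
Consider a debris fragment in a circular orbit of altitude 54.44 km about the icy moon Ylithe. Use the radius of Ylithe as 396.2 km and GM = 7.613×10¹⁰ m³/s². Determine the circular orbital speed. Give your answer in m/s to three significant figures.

v ≈ 411 m/s

r = 396.2 + 54.44 = 450.64 km = 4.5064×10⁵ m.
For a circular orbit v = √(μ/r) = √(7.613×10¹⁰ / 4.506×10⁵) = √(1.689×10⁵) = 411.0 m/s.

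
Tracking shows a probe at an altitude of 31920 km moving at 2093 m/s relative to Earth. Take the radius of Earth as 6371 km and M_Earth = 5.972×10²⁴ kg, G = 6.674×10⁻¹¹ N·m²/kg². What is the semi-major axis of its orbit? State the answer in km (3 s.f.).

a ≈ 24200 km

μ = GM = 6.674×10⁻¹¹ × 5.972×10²⁴ = 3.986×10¹⁴ m³/s².
r = 6371 + 31920 = 38291 km = 3.829×10⁷ m.
Vis-viva rearranged: 1/a = 2/r − v²/μ = 5.223×10⁻⁸ − 1.099×10⁻⁸ = 4.124×10⁻⁸ m⁻¹.
a = 2.425×10⁷ m = 24248 km.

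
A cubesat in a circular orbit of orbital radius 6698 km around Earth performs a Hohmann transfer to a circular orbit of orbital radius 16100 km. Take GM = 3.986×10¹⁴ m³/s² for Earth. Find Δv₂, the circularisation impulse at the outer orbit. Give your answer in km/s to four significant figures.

Δv ≈ 1.162 km/s

r₁ = 6698 km = 6.698×10⁶ m.
r₂ = 16100 km = 1.610×10⁷ m.
Transfer ellipse a_t = (r₁ + r₂)/2 = 1.140×10⁷ m.
At r₁: circular v_c1 = √(μ/r₁) = 7714 m/s; transfer-perigee v_p = √[μ(2/r₁ − 1/a_t)] = 9168 m/s.
At r₂: circular v_c2 = √(μ/r₂) = 4976 m/s; transfer-apogee v_a = √[μ(2/r₂ − 1/a_t)] = 3814 m/s.
Δv₂ = v_c2 − v_a = 1162 m/s.
= 1.162 km/s.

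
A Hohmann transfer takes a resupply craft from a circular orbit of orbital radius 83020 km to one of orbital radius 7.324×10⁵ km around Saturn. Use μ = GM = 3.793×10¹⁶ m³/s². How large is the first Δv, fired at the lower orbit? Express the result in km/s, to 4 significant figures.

Δv ≈ 7.274 km/s

r₁ = 83020 km = 8.302×10⁷ m.
r₂ = 7.324×10⁵ km = 7.324×10⁸ m.
Transfer ellipse a_t = (r₁ + r₂)/2 = 4.077×10⁸ m.
At r₁: circular v_c1 = √(μ/r₁) = 21370 m/s; transfer-perikrone v_p = √[μ(2/r₁ − 1/a_t)] = 28650 m/s.
Δv₁ = v_p − v_c1 = 7274 m/s.
= 7.274 km/s.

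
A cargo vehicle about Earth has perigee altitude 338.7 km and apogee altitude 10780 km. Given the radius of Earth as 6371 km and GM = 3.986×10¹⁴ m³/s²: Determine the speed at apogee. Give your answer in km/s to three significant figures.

r_p = 6371 + 338.7 = 6709.7 km = 6.7097×10⁶ m.
r_a = 6371 + 10780 = 17151 km = 1.7151×10⁷ m.
Semi-major axis a = (r_p + r_a)/2 = 11930 km = 1.193×10⁷ m.
Vis-viva: v² = μ(2/r − 1/a) = 3.986×10¹⁴ × (1.166×10⁻⁷ − 8.382×10⁻⁸) = 1.307×10⁷ m²/s².
v = 3615 m/s = 3.615 km/s.

v ≈ 3.62 km/s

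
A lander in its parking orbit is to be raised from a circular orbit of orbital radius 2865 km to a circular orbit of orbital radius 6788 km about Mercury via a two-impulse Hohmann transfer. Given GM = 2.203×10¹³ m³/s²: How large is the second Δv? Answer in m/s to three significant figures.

Δv ≈ 414 m/s

r₁ = 2865 km = 2.865×10⁶ m.
r₂ = 6788 km = 6.788×10⁶ m.
Transfer ellipse a_t = (r₁ + r₂)/2 = 4.826×10⁶ m.
At r₁: circular v_c1 = √(μ/r₁) = 2773 m/s; transfer-periherm v_p = √[μ(2/r₁ − 1/a_t)] = 3289 m/s.
At r₂: circular v_c2 = √(μ/r₂) = 1802 m/s; transfer-apoherm v_a = √[μ(2/r₂ − 1/a_t)] = 1388 m/s.
Δv₂ = v_c2 − v_a = 413.5 m/s.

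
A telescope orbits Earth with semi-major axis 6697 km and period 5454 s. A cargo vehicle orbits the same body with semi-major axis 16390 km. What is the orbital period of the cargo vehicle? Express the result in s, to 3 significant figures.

T₂ ≈ 20900 s

Kepler's third law: T² ∝ a³, so T₂ = T₁ (a₂/a₁)^(3/2).
a₂/a₁ = 2.447, (a₂/a₁)^(3/2) = 3.829.
T₂ = 5454 × 3.829 = 20880 s.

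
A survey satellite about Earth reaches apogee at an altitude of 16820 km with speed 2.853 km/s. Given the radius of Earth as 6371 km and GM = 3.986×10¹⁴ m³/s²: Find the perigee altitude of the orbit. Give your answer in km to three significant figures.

perigee altitude ≈ 824 km

r_a = 6371 + 16820 = 23191 km = 2.319×10⁷ m.
Specific energy ε = v²/2 − μ/r = -1.312×10⁷ J/kg, so a = −μ/(2ε) = 1.519×10⁷ m.
The apsides satisfy r_p + r_a = 2a, so the perigee radius is 2a − r_a = 7.195×10⁶ m = 7195.0 km.
Perigee altitude = 7195.0 − 6371 = 823.97 km.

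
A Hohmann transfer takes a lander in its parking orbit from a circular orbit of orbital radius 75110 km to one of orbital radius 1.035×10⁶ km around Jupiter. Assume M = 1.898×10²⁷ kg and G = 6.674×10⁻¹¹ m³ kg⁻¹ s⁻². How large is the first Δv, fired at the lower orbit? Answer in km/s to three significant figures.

μ = GM = 6.674×10⁻¹¹ × 1.898×10²⁷ = 1.267×10¹⁷ m³/s².
r₁ = 75110 km = 7.511×10⁷ m.
r₂ = 1.035×10⁶ km = 1.035×10⁹ m.
Transfer ellipse a_t = (r₁ + r₂)/2 = 5.551×10⁸ m.
At r₁: circular v_c1 = √(μ/r₁) = 41070 m/s; transfer-perijove v_p = √[μ(2/r₁ − 1/a_t)] = 56080 m/s.
Δv₁ = v_p − v_c1 = 15010 m/s.
= 15.01 km/s.

Δv ≈ 15.0 km/s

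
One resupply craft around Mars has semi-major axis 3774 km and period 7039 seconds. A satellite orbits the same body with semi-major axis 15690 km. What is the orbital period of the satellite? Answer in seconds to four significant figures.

T₂ ≈ 59670 seconds

Kepler's third law: T² ∝ a³, so T₂ = T₁ (a₂/a₁)^(3/2).
a₂/a₁ = 4.157, (a₂/a₁)^(3/2) = 8.477.
T₂ = 7039 × 8.477 = 59670 seconds.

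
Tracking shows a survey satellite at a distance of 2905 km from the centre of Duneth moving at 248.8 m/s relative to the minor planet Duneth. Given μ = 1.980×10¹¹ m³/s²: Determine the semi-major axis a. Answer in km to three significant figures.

a ≈ 2660 km

r = 2.905×10⁶ m.
Vis-viva rearranged: 1/a = 2/r − v²/μ = 6.885×10⁻⁷ − 3.126×10⁻⁷ = 3.758×10⁻⁷ m⁻¹.
a = 2.661×10⁶ m = 2660.7 km.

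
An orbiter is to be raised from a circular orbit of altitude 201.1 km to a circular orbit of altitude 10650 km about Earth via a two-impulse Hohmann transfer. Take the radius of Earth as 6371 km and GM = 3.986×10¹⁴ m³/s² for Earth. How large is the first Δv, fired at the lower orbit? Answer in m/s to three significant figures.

Δv ≈ 1570 m/s

r₁ = 6371 + 201.1 = 6572.1 km = 6.5721×10⁶ m.
r₂ = 6371 + 10650 = 17021 km = 1.7021×10⁷ m.
Transfer ellipse a_t = (r₁ + r₂)/2 = 1.180×10⁷ m.
At r₁: circular v_c1 = √(μ/r₁) = 7788 m/s; transfer-perigee v_p = √[μ(2/r₁ − 1/a_t)] = 9355 m/s.
Δv₁ = v_p − v_c1 = 1567 m/s.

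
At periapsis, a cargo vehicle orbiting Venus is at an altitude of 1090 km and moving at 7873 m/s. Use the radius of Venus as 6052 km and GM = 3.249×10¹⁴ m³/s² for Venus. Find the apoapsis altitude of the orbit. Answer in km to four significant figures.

apoapsis altitude ≈ 9214 km

r_p = 6052 + 1090 = 7142.0 km = 7.142×10⁶ m.
Specific energy ε = v²/2 − μ/r = -1.450×10⁷ J/kg, so a = −μ/(2ε) = 1.120×10⁷ m.
The apsides satisfy r_p + r_a = 2a, so the apoapsis radius is 2a − r_p = 1.527×10⁷ m = 15266 km.
Apoapsis altitude = 15266 − 6052 = 9213.8 km.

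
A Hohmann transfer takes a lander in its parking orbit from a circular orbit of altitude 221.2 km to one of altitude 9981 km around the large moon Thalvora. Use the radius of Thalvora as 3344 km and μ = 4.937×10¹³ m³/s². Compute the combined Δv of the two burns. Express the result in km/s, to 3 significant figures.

Δv_total ≈ 1.63 km/s

r₁ = 3344 + 221.2 = 3565.2 km = 3.5652×10⁶ m.
r₂ = 3344 + 9981 = 13325 km = 1.3325×10⁷ m.
Transfer ellipse a_t = (r₁ + r₂)/2 = 8.445×10⁶ m.
At r₁: circular v_c1 = √(μ/r₁) = 3721 m/s; transfer-periapsis v_p = √[μ(2/r₁ − 1/a_t)] = 4674 m/s.
Δv₁ = v_p − v_c1 = 953.1 m/s.
At r₂: circular v_c2 = √(μ/r₂) = 1925 m/s; transfer-apoapsis v_a = √[μ(2/r₂ − 1/a_t)] = 1251 m/s.
Δv₂ = v_c2 − v_a = 674.2 m/s.
Total Δv = Δv₁ + Δv₂ = 1627 m/s = 1.627 km/s.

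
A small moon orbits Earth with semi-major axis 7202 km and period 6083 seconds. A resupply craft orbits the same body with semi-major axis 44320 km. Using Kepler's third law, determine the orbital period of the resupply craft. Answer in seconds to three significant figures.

Kepler's third law: T² ∝ a³, so T₂ = T₁ (a₂/a₁)^(3/2).
a₂/a₁ = 6.154, (a₂/a₁)^(3/2) = 15.27.
T₂ = 6083 × 15.27 = 92860 seconds.

T₂ ≈ 92900 seconds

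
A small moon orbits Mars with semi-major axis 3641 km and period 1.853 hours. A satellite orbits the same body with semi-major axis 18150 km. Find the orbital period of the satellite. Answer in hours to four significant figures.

T₂ ≈ 20.62 hours

Kepler's third law: T² ∝ a³, so T₂ = T₁ (a₂/a₁)^(3/2).
a₂/a₁ = 4.985, (a₂/a₁)^(3/2) = 11.13.
T₂ = 1.853 × 11.13 = 20.62 hours.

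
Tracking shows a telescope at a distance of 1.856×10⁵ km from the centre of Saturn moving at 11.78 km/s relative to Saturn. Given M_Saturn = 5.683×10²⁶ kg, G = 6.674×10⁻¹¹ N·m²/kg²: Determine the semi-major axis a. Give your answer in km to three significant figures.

μ = GM = 6.674×10⁻¹¹ × 5.683×10²⁶ = 3.793×10¹⁶ m³/s².
r = 1.856×10⁸ m.
Vis-viva rearranged: 1/a = 2/r − v²/μ = 1.078×10⁻⁸ − 3.659×10⁻⁹ = 7.117×10⁻⁹ m⁻¹.
a = 1.405×10⁸ m = 1.4051×10⁵ km.

a ≈ 1.41×10⁵ km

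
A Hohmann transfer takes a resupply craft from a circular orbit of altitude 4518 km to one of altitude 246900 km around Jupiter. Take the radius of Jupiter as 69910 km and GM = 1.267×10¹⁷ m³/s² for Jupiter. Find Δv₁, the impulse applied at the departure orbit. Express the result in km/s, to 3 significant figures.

Δv ≈ 11.2 km/s

r₁ = 69910 + 4518 = 74428 km = 7.4428×10⁷ m.
r₂ = 69910 + 246900 = 316810 km = 3.1681×10⁸ m.
Transfer ellipse a_t = (r₁ + r₂)/2 = 1.956×10⁸ m.
At r₁: circular v_c1 = √(μ/r₁) = 41260 m/s; transfer-perijove v_p = √[μ(2/r₁ − 1/a_t)] = 52510 m/s.
Δv₁ = v_p − v_c1 = 11250 m/s.
= 11.25 km/s.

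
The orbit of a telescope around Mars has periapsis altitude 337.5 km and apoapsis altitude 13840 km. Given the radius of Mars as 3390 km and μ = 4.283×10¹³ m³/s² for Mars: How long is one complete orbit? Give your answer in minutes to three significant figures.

T ≈ 543 minutes

r_p = 3390 + 337.5 = 3727.5 km = 3.7275×10⁶ m.
r_a = 3390 + 13840 = 17230 km = 1.7230×10⁷ m.
Semi-major axis a = (r_p + r_a)/2 = (3727.5 + 17230)/2 = 10479 km = 1.048×10⁷ m.
By Kepler's third law T = 2π√(a³/μ) = 2π × 5.183×10³ = 3.257×10⁴ s.
= 542.8 minutes.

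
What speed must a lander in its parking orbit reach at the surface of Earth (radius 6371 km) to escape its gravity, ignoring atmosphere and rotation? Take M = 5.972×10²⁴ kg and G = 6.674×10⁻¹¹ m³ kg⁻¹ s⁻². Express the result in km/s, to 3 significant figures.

μ = GM = 6.674×10⁻¹¹ × 5.972×10²⁴ = 3.986×10¹⁴ m³/s².
r = R = 6.371×10⁶ m.
Escape speed v_esc = √(2μ/r) = √(2 × 3.986×10¹⁴ / 6.371×10⁶) = √(1.251×10⁸) = 11190 m/s.
= 11.19 km/s.

v_esc ≈ 11.2 km/s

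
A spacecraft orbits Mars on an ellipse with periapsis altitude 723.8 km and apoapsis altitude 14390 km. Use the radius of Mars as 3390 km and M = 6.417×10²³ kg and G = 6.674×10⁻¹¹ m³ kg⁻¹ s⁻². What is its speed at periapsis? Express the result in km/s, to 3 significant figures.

v ≈ 4.11 km/s

μ = GM = 6.674×10⁻¹¹ × 6.417×10²³ = 4.283×10¹³ m³/s².
r_p = 3390 + 723.8 = 4113.8 km = 4.1138×10⁶ m.
r_a = 3390 + 14390 = 17780 km = 1.7780×10⁷ m.
Semi-major axis a = (r_p + r_a)/2 = 10947 km = 1.095×10⁷ m.
Vis-viva: v² = μ(2/r − 1/a) = 4.283×10¹³ × (4.862×10⁻⁷ − 9.135×10⁻⁸) = 1.691×10⁷ m²/s².
v = 4112 m/s = 4.112 km/s.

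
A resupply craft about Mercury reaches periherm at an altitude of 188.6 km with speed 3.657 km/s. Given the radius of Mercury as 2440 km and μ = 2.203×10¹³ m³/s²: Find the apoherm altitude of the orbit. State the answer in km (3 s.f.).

apoherm altitude ≈ 7940 km

r_p = 2440 + 188.6 = 2628.6 km = 2.629×10⁶ m.
Specific energy ε = v²/2 − μ/r = -1.694×10⁶ J/kg, so a = −μ/(2ε) = 6.502×10⁶ m.
The apsides satisfy r_p + r_a = 2a, so the apoherm radius is 2a − r_p = 1.038×10⁷ m = 10376 km.
Apoherm altitude = 10376 − 2440 = 7935.6 km.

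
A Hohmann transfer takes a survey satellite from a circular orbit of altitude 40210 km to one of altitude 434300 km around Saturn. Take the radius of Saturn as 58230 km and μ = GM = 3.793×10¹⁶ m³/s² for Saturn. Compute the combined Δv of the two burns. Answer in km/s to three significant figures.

Δv_total ≈ 9.42 km/s

r₁ = 58230 + 40210 = 98440 km = 9.8440×10⁷ m.
r₂ = 58230 + 434300 = 492530 km = 4.9253×10⁸ m.
Transfer ellipse a_t = (r₁ + r₂)/2 = 2.955×10⁸ m.
At r₁: circular v_c1 = √(μ/r₁) = 19630 m/s; transfer-perikrone v_p = √[μ(2/r₁ − 1/a_t)] = 25340 m/s.
Δv₁ = v_p − v_c1 = 5713 m/s.
At r₂: circular v_c2 = √(μ/r₂) = 8776 m/s; transfer-apokrone v_a = √[μ(2/r₂ − 1/a_t)] = 5065 m/s.
Δv₂ = v_c2 − v_a = 3710 m/s.
Total Δv = Δv₁ + Δv₂ = 9424 m/s = 9.424 km/s.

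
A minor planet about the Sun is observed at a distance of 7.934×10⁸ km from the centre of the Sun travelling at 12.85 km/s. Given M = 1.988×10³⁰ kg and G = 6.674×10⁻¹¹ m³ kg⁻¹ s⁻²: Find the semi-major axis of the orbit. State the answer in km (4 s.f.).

a ≈ 7.835×10⁸ km

μ = GM = 6.674×10⁻¹¹ × 1.988×10³⁰ = 1.327×10²⁰ m³/s².
r = 7.934×10¹¹ m.
Specific orbital energy ε = v²/2 − μ/r = (12850)²/2 − 1.327×10²⁰/7.934×10¹¹ = -8.467×10⁷ J/kg.
Since ε = −μ/(2a), a = −μ/(2ε) = 7.835×10¹¹ m = 7.8353×10⁸ km.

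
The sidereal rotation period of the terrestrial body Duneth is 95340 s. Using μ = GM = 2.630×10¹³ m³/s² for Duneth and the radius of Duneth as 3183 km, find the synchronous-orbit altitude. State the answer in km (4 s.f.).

A synchronous orbit has period T, so by Kepler's third law a = (μT²/4π²)^(1/3).
μT²/4π² = 2.630×10¹³ × (9.534×10⁴)² / 39.48 = 6.055×10²¹ m³.
a = 1.823×10⁷ m = 18227 km.
Altitude h = a − R = 18227 − 3183 = 15044 km.

h_sync ≈ 15040 km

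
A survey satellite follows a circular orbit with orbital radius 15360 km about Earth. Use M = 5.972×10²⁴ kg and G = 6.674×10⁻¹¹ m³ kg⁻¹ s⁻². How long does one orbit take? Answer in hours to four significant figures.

μ = GM = 6.674×10⁻¹¹ × 5.972×10²⁴ = 3.986×10¹⁴ m³/s².
r = 15360 km = 1.536×10⁷ m.
Kepler's third law: T = 2π√(r³/μ) = 2π√((1.536×10⁷)³ / 3.986×10¹⁴).
r³/μ = 9.092×10⁶ s², so T = 2π × 3.015×10³ = 1.895×10⁴ s.
Converting: 1.895×10⁴ s ÷ 3600 = 5.263 hours.

T ≈ 5.263 hours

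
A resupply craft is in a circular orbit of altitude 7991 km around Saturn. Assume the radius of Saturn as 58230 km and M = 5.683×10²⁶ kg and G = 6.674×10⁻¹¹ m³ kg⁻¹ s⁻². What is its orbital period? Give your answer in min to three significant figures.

T ≈ 290 min

μ = GM = 6.674×10⁻¹¹ × 5.683×10²⁶ = 3.793×10¹⁶ m³/s².
r = 58230 + 7991 = 66221 km = 6.6221×10⁷ m.
Kepler's third law: T = 2π√(r³/μ) = 2π√((6.622×10⁷)³ / 3.793×10¹⁶).
r³/μ = 7.656×10⁶ s², so T = 2π × 2.767×10³ = 1.739×10⁴ s.
Converting: 1.739×10⁴ s ÷ 60.00 = 289.8 min.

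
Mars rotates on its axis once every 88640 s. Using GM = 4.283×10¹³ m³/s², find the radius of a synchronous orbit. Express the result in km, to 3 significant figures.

r_sync ≈ 20400 km

A synchronous orbit has period T, so by Kepler's third law a = (μT²/4π²)^(1/3).
μT²/4π² = 4.283×10¹³ × (8.864×10⁴)² / 39.48 = 8.524×10²¹ m³.
a = 2.043×10⁷ m = 20428 km.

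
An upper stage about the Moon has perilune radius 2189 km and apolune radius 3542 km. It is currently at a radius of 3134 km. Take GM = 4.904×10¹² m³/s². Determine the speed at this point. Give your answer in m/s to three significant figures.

v ≈ 1190 m/s

Semi-major axis a = (r_p + r_a)/2 = 2865.5 km = 2.866×10⁶ m.
Vis-viva: v² = μ(2/r − 1/a) = 4.904×10¹² × (6.382×10⁻⁷ − 3.490×10⁻⁷) = 1.418×10⁶ m²/s².
v = 1191 m/s.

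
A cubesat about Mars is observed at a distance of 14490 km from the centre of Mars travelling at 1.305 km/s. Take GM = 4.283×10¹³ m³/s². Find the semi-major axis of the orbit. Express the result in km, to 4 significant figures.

a ≈ 10180 km

r = 1.449×10⁷ m.
Specific orbital energy ε = v²/2 − μ/r = (1305)²/2 − 4.283×10¹³/1.449×10⁷ = -2.104×10⁶ J/kg.
Since ε = −μ/(2a), a = −μ/(2ε) = 1.018×10⁷ m = 10177 km.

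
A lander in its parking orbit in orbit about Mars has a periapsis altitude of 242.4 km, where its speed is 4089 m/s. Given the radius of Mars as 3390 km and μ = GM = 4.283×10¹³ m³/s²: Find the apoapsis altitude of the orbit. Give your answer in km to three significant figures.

apoapsis altitude ≈ 5460 km

r_p = 3390 + 242.4 = 3632.4 km = 3.632×10⁶ m.
Specific energy ε = v²/2 − μ/r = -3.431×10⁶ J/kg, so a = −μ/(2ε) = 6.241×10⁶ m.
The apsides satisfy r_p + r_a = 2a, so the apoapsis radius is 2a − r_p = 8.850×10⁶ m = 8850.3 km.
Apoapsis altitude = 8850.3 − 3390 = 5460.3 km.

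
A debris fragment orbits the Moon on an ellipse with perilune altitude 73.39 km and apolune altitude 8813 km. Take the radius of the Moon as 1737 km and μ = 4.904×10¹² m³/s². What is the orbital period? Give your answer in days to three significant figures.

r_p = 1737 + 73.39 = 1810.4 km = 1.8104×10⁶ m.
r_a = 1737 + 8813 = 10550 km = 1.0550×10⁷ m.
Semi-major axis a = (r_p + r_a)/2 = (1810.4 + 10550)/2 = 6180.2 km = 6.180×10⁶ m.
By Kepler's third law T = 2π√(a³/μ) = 2π × 6.938×10³ = 4.359×10⁴ s.
= 0.5045 days.

T ≈ 0.505 days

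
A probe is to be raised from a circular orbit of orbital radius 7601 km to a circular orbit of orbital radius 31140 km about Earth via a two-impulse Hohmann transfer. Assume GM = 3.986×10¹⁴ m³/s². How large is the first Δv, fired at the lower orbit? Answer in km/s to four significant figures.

r₁ = 7601 km = 7.601×10⁶ m.
r₂ = 31140 km = 3.114×10⁷ m.
Transfer ellipse a_t = (r₁ + r₂)/2 = 1.937×10⁷ m.
At r₁: circular v_c1 = √(μ/r₁) = 7242 m/s; transfer-perigee v_p = √[μ(2/r₁ − 1/a_t)] = 9182 m/s.
Δv₁ = v_p − v_c1 = 1940 m/s.
= 1.940 km/s.

Δv ≈ 1.940 km/s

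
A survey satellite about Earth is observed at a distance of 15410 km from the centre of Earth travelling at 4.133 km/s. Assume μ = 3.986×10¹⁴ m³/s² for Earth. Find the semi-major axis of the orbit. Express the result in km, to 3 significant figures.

r = 1.541×10⁷ m.
Vis-viva rearranged: 1/a = 2/r − v²/μ = 1.298×10⁻⁷ − 4.285×10⁻⁸ = 8.693×10⁻⁸ m⁻¹.
a = 1.150×10⁷ m = 11503 km.

a ≈ 11500 km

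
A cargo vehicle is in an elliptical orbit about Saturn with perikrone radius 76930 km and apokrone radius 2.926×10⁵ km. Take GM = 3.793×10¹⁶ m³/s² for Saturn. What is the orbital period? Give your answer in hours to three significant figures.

Semi-major axis a = (r_p + r_a)/2 = (76930 + 2.9260×10⁵)/2 = 1.8476×10⁵ km = 1.848×10⁸ m.
By Kepler's third law T = 2π√(a³/μ) = 2π × 1.290×10⁴ = 8.102×10⁴ s.
= 22.51 hours.

T ≈ 22.5 hours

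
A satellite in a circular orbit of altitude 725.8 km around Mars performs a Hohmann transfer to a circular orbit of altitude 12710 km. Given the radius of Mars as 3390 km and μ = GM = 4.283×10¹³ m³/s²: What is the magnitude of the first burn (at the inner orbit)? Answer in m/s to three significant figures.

Δv ≈ 845 m/s

r₁ = 3390 + 725.8 = 4115.8 km = 4.1158×10⁶ m.
r₂ = 3390 + 12710 = 16100 km = 1.6100×10⁷ m.
Transfer ellipse a_t = (r₁ + r₂)/2 = 1.011×10⁷ m.
At r₁: circular v_c1 = √(μ/r₁) = 3226 m/s; transfer-periapsis v_p = √[μ(2/r₁ − 1/a_t)] = 4071 m/s.
Δv₁ = v_p − v_c1 = 845.4 m/s.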